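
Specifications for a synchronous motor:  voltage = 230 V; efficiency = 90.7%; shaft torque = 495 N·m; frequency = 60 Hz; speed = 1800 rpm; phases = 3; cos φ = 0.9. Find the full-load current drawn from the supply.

ω = 2π×1800/60 = 188.5 rad/s; P_out = τω = 495 × 188.5 = 93308 W
P_in = P_out / η = 93308 / 0.907 = 102875 W
I_L = P_in / (√3·V_L·cosφ) = 102875 / (1.732 × 230 × 0.9) = 287 A

287 A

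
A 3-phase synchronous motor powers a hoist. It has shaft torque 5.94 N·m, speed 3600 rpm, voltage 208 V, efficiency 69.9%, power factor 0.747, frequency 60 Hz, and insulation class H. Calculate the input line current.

ω = 2π×3600/60 = 377 rad/s; P_out = τω = 5.94 × 377 = 2239 W
P_in = P_out / η = 2239 / 0.699 = 3203 W
I_L = P_in / (√3·V_L·cosφ) = 3203 / (1.732 × 208 × 0.747) = 11.9 A

11.9 A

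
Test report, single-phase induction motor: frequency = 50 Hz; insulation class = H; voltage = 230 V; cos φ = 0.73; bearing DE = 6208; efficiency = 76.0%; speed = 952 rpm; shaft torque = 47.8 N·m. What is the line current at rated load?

ω = 2π×952/60 = 99.69 rad/s; P_out = τω = 47.8 × 99.69 = 4765 W
P_in = P_out / η = 4765 / 0.760 = 6270 W
I = P_in / (V·cosφ) = 6270 / (230 × 0.73) = 37.3 A

37.3 A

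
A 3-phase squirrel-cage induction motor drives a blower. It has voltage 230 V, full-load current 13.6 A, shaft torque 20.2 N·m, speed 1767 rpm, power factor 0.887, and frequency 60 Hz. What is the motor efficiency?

77.8 %

ω = 2π × 1767/60 = 185 rad/s; P_out = τω = 20.2 × 185 = 3737 W
P_in = √3·V_L·I_L·cosφ = 1.732 × 230 × 13.6 × 0.887 = 4805 W
η = P_out / P_in = 3737 / 4805 = 0.778 = 77.8%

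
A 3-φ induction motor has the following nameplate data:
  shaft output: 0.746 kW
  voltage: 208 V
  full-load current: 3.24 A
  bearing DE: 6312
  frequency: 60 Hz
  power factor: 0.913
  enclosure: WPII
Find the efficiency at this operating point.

P_out = 0.746 kW = 746 W
P_in = √3·V_L·I_L·cosφ = 1.732 × 208 × 3.24 × 0.913 = 1066 W
η = P_out / P_in = 746 / 1066 = 0.700 = 70.0%

70.0 %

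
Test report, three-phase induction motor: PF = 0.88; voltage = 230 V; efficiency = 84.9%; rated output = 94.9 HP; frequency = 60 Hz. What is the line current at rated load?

P_out = 94.9 × 746 = 70795 W
P_in = P_out / η = 70795 / 0.849 = 83386 W
I_L = P_in / (√3·V_L·cosφ) = 83386 / (1.732 × 230 × 0.88) = 238 A

238 A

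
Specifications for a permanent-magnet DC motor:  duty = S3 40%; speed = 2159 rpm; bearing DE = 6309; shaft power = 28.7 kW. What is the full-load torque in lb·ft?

93.6 lb·ft

ω = 2π × 2159/60 = 226.1 rad/s
τ = P/ω = 28700/226.1 = 126.9 N·m
In lb·ft: 126.9/1.356 = 93.6 lb·ft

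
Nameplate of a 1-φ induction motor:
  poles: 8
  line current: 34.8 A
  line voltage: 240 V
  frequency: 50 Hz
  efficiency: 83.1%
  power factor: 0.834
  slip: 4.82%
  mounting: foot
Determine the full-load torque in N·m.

77.4 N·m

P_in = V·I·cosφ = 240 × 34.8 × 0.834 = 6966 W
P_out = η·P_in = 0.831 × 6966 = 5789 W
n_s = 120×50/8 = 750 rpm; n = 750×(1−0.0482) = 714 rpm
ω = 2π×714/60 = 74.77 rad/s
τ = P_out/ω = 5789/74.77 = 77.4 N·m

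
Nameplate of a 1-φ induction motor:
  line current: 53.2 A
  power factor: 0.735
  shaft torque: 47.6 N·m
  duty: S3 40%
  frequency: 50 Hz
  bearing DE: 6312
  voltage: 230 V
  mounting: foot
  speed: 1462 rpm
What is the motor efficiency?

81.0 %

ω = 2π × 1462/60 = 153.1 rad/s; P_out = τω = 47.6 × 153.1 = 7288 W
P_in = V·I·cosφ = 230 × 53.2 × 0.735 = 8993 W
η = P_out / P_in = 7288 / 8993 = 0.810 = 81.0%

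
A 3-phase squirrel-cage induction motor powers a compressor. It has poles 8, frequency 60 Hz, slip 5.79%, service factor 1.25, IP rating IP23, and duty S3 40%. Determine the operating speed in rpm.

n_s = 120f/p = 120×60/8 = 900 rpm
n = n_s(1 − s) = 900 × (1 − 0.0579) = 848 rpm

848 rpm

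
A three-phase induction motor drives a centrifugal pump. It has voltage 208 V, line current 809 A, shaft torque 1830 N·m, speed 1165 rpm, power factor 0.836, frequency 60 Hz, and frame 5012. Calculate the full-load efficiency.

ω = 2π × 1165/60 = 122 rad/s; P_out = τω = 1830 × 122 = 223260 W
P_in = √3·V_L·I_L·cosφ = 1.732 × 208 × 809 × 0.836 = 243650 W
η = P_out / P_in = 223260 / 243650 = 0.916 = 91.6%

91.6 %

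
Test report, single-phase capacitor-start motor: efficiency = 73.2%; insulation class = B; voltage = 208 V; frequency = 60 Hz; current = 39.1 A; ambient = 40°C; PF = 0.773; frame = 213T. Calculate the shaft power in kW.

4.6 kW

P_in = V·I·cosφ = 208 × 39.1 × 0.773 = 6287 W
P_out = η·P_in = 0.732 × 6287 = 4602 W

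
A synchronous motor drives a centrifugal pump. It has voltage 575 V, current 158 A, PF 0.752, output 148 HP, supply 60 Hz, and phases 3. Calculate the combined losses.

7.92 kW

P_in = √3·V·I·cosφ = 1.732×575×158×0.752 = 118329 W
P_out = 148×746 = 110408 W
Losses = P_in − P_out = 118329 − 110408 = 7921 W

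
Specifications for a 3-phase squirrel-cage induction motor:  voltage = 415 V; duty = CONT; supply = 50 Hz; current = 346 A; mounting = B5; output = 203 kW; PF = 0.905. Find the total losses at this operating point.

22.1 kW

P_in = √3·V·I·cosφ = 1.732×415×346×0.905 = 225072 W
P_out = 203000 W
Losses = P_in − P_out = 225072 − 203000 = 22072 W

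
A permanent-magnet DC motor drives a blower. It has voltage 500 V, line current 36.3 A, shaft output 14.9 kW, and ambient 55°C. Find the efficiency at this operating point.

82.1 %

P_out = 14.9 kW = 14900 W
P_in = V·I = 500 × 36.3 = 18150 W
η = P_out / P_in = 14900 / 18150 = 0.821 = 82.1%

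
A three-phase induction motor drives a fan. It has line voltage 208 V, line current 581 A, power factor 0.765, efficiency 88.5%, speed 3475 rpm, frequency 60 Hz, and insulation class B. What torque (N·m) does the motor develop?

P_in = √3·V·I·cosφ = 1.732 × 208 × 581 × 0.765 = 160121 W
P_out = η·P_in = 0.885 × 160121 = 141707 W
n = 3475 rpm
ω = 2π×3475/60 = 363.9 rad/s
τ = P_out/ω = 141707/363.9 = 389 N·m

389 N·m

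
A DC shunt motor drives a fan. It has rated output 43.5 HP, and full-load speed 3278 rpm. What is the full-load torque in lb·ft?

69.7 lb·ft

P_out = 43.5 × 746 = 32451 W
ω = 2π × 3278/60 = 343.3 rad/s
τ = P_out/ω = 32451/343.3 = 94.53 N·m
In lb·ft: 94.53/1.356 = 69.7 lb·ft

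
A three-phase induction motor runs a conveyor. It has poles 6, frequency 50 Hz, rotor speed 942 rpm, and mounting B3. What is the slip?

n_s = 120f/p = 120×50/6 = 1000 rpm
s = (n_s − n)/n_s = (1000 − 942)/1000 = 0.0580

5.80 %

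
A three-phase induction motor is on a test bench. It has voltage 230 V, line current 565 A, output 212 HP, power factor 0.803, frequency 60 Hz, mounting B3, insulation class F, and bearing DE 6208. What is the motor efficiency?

P_out = 212 × 746 = 158152 W
P_in = √3·V_L·I_L·cosφ = 1.732 × 230 × 565 × 0.803 = 180734 W
η = P_out / P_in = 158152 / 180734 = 0.875 = 87.5%

87.5 %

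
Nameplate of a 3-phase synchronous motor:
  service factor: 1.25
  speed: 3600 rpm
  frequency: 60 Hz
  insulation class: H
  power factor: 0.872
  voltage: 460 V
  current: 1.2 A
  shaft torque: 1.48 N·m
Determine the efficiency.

ω = 2π × 3600/60 = 377 rad/s; P_out = τω = 1.48 × 377 = 558 W
P_in = √3·V_L·I_L·cosφ = 1.732 × 460 × 1.2 × 0.872 = 834 W
η = P_out / P_in = 558 / 834 = 0.669 = 66.9%

66.9 %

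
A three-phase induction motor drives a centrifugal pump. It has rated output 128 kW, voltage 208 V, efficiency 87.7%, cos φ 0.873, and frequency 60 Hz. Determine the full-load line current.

464 A

P_out = 128 kW = 128000 W
P_in = P_out / η = 128000 / 0.877 = 145952 W
I_L = P_in / (√3·V_L·cosφ) = 145952 / (1.732 × 208 × 0.873) = 464 A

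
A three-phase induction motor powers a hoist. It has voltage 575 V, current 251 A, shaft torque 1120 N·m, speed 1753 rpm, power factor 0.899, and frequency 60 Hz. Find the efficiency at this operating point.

ω = 2π × 1753/60 = 183.6 rad/s; P_out = τω = 1120 × 183.6 = 205632 W
P_in = √3·V_L·I_L·cosφ = 1.732 × 575 × 251 × 0.899 = 224724 W
η = P_out / P_in = 205632 / 224724 = 0.915 = 91.5%

91.5 %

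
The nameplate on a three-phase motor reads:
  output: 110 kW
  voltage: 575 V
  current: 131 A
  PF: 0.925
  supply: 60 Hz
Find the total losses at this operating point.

P_in = √3·V·I·cosφ = 1.732×575×131×0.925 = 120678 W
P_out = 110000 W
Losses = P_in − P_out = 120678 − 110000 = 10678 W

10.7 kW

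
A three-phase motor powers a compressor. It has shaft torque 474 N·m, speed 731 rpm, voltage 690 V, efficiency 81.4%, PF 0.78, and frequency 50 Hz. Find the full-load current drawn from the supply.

ω = 2π×731/60 = 76.55 rad/s; P_out = τω = 474 × 76.55 = 36285 W
P_in = P_out / η = 36285 / 0.814 = 44576 W
I_L = P_in / (√3·V_L·cosφ) = 44576 / (1.732 × 690 × 0.78) = 47.8 A

47.8 A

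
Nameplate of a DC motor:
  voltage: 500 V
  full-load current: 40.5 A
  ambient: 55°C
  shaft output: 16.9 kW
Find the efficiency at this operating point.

83.5 %

P_out = 16.9 kW = 16900 W
P_in = V·I = 500 × 40.5 = 20250 W
η = P_out / P_in = 16900 / 20250 = 0.835 = 83.5%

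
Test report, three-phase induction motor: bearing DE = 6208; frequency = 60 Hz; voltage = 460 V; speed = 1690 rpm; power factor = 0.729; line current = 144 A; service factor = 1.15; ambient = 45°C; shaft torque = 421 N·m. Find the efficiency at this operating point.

89.1 %

ω = 2π × 1690/60 = 177 rad/s; P_out = τω = 421 × 177 = 74517 W
P_in = √3·V_L·I_L·cosφ = 1.732 × 460 × 144 × 0.729 = 83636 W
η = P_out / P_in = 74517 / 83636 = 0.891 = 89.1%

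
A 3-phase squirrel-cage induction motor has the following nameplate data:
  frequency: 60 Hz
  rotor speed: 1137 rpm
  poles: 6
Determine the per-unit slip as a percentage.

n_s = 120f/p = 120×60/6 = 1200 rpm
s = (n_s − n)/n_s = (1200 − 1137)/1200 = 0.0525

5.2 %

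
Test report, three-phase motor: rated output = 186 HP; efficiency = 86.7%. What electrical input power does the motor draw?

P_out = 186 × 746 = 138756 W
P_in = P_out/η = 138756/0.867 = 160042 W = 160 kW

160 kW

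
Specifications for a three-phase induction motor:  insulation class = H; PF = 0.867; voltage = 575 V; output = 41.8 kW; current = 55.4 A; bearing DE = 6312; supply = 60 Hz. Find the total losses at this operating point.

P_in = √3·V·I·cosφ = 1.732×575×55.4×0.867 = 47835 W
P_out = 41800 W
Losses = P_in − P_out = 47835 − 41800 = 6035 W

6040 W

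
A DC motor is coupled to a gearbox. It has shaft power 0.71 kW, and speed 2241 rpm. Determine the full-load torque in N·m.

ω = 2π × 2241/60 = 234.7 rad/s
τ = P/ω = 710/234.7 = 3.03 N·m

3.03 N·m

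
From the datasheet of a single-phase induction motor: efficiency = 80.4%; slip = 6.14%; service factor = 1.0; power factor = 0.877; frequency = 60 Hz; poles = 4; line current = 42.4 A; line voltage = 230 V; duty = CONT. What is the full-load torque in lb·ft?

P_in = V·I·cosφ = 230 × 42.4 × 0.877 = 8553 W
P_out = η·P_in = 0.804 × 8553 = 6877 W
n_s = 120×60/4 = 1800 rpm; n = 1800×(1−0.0614) = 1689 rpm
ω = 2π×1689/60 = 176.9 rad/s
τ = P_out/ω = 6877/176.9 = 38.88 N·m
In lb·ft: 38.88/1.356 = 28.7 lb·ft

28.7 lb·ft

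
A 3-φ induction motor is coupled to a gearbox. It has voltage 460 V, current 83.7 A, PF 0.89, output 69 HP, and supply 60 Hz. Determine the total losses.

P_in = √3·V·I·cosφ = 1.732×460×83.7×0.89 = 59350 W
P_out = 69×746 = 51474 W
Losses = P_in − P_out = 59350 − 51474 = 7876 W

7880 W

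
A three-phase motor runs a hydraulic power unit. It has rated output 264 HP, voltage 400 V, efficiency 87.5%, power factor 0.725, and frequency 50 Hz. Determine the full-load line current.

P_out = 264 × 746 = 196944 W
P_in = P_out / η = 196944 / 0.875 = 225079 W
I_L = P_in / (√3·V_L·cosφ) = 225079 / (1.732 × 400 × 0.725) = 448 A

448 A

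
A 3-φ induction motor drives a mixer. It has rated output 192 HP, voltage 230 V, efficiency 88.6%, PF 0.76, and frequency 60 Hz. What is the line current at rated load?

P_out = 192 × 746 = 143232 W
P_in = P_out / η = 143232 / 0.886 = 161661 W
I_L = P_in / (√3·V_L·cosφ) = 161661 / (1.732 × 230 × 0.76) = 534 A

534 A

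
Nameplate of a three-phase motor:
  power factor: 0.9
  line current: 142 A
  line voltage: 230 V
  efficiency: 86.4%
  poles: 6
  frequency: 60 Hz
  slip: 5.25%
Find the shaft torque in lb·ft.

P_in = √3·V·I·cosφ = 1.732 × 230 × 142 × 0.9 = 50910 W
P_out = η·P_in = 0.864 × 50910 = 43986 W
n_s = 120×60/6 = 1200 rpm; n = 1200×(1−0.0525) = 1137 rpm
ω = 2π×1137/60 = 119.1 rad/s
τ = P_out/ω = 43986/119.1 = 369.3 N·m
In lb·ft: 369.3/1.356 = 272 lb·ft

272 lb·ft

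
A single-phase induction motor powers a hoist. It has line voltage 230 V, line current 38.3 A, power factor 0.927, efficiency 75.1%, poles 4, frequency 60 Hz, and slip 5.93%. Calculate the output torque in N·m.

P_in = V·I·cosφ = 230 × 38.3 × 0.927 = 8166 W
P_out = η·P_in = 0.751 × 8166 = 6133 W
n_s = 120×60/4 = 1800 rpm; n = 1800×(1−0.0593) = 1693 rpm
ω = 2π×1693/60 = 177.3 rad/s
τ = P_out/ω = 6133/177.3 = 34.6 N·m

34.6 N·m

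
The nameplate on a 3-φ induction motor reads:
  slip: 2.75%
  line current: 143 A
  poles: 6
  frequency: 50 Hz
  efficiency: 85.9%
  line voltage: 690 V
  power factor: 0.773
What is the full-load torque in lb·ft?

P_in = √3·V·I·cosφ = 1.732 × 690 × 143 × 0.773 = 132103 W
P_out = η·P_in = 0.859 × 132103 = 113476 W
n_s = 120×50/6 = 1000 rpm; n = 1000×(1−0.0275) = 973 rpm
ω = 2π×973/60 = 101.9 rad/s
τ = P_out/ω = 113476/101.9 = 1114 N·m
In lb·ft: 1114/1.356 = 822 lb·ft

822 lb·ft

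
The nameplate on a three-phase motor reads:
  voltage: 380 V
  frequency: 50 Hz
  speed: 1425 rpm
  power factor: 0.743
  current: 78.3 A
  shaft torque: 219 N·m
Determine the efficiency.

ω = 2π × 1425/60 = 149.2 rad/s; P_out = τω = 219 × 149.2 = 32675 W
P_in = √3·V_L·I_L·cosφ = 1.732 × 380 × 78.3 × 0.743 = 38290 W
η = P_out / P_in = 32675 / 38290 = 0.853 = 85.3%

85.3 %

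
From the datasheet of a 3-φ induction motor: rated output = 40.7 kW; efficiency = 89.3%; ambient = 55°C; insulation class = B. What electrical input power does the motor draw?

45.6 kW

P_out = 40700 W
P_in = P_out/η = 40700/0.893 = 45577 W = 45.6 kW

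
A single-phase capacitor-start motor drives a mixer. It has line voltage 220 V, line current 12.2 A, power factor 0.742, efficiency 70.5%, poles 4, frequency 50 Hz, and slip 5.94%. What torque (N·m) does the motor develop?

P_in = V·I·cosφ = 220 × 12.2 × 0.742 = 1992 W
P_out = η·P_in = 0.705 × 1992 = 1404 W
n_s = 120×50/4 = 1500 rpm; n = 1500×(1−0.0594) = 1411 rpm
ω = 2π×1411/60 = 147.8 rad/s
τ = P_out/ω = 1404/147.8 = 9.5 N·m

9.5 N·m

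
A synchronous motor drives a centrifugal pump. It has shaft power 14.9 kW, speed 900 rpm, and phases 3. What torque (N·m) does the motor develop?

ω = 2π × 900/60 = 94.25 rad/s
τ = P/ω = 14900/94.25 = 158 N·m

158 N·m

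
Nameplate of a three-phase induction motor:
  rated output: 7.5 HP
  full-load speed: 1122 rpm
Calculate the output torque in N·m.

P_out = 7.5 × 746 = 5595 W
ω = 2π × 1122/60 = 117.5 rad/s
τ = P_out/ω = 5595/117.5 = 47.6 N·m

47.6 N·m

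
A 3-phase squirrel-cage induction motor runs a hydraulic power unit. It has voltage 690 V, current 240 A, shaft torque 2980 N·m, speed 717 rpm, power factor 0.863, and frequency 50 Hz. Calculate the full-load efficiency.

ω = 2π × 717/60 = 75.08 rad/s; P_out = τω = 2980 × 75.08 = 223738 W
P_in = √3·V_L·I_L·cosφ = 1.732 × 690 × 240 × 0.863 = 247525 W
η = P_out / P_in = 223738 / 247525 = 0.904 = 90.4%

90.4 %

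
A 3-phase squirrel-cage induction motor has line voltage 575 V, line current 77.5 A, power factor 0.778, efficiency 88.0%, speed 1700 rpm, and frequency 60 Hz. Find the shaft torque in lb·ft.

219 lb·ft

P_in = √3·V·I·cosφ = 1.732 × 575 × 77.5 × 0.778 = 60048 W
P_out = η·P_in = 0.88 × 60048 = 52842 W
n = 1700 rpm
ω = 2π×1700/60 = 178 rad/s
τ = P_out/ω = 52842/178 = 296.9 N·m
In lb·ft: 296.9/1.356 = 219 lb·ft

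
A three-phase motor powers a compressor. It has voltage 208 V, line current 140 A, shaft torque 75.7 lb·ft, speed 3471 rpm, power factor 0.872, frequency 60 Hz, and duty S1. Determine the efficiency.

84.8 %

τ = 75.7 lb·ft × 1.356 = 102.6 N·m
ω = 2π × 3471/60 = 363.5 rad/s; P_out = τω = 102.6 × 363.5 = 37295 W
P_in = √3·V_L·I_L·cosφ = 1.732 × 208 × 140 × 0.872 = 43980 W
η = P_out / P_in = 37295 / 43980 = 0.848 = 84.8%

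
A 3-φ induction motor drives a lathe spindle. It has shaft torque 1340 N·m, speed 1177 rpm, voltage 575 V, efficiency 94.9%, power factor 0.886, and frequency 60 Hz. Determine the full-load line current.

197 A

ω = 2π×1177/60 = 123.3 rad/s; P_out = τω = 1340 × 123.3 = 165222 W
P_in = P_out / η = 165222 / 0.949 = 174101 W
I_L = P_in / (√3·V_L·cosφ) = 174101 / (1.732 × 575 × 0.886) = 197 A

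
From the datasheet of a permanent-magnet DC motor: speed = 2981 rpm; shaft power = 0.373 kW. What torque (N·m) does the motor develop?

1.19 N·m

ω = 2π × 2981/60 = 312.2 rad/s
τ = P/ω = 373/312.2 = 1.19 N·m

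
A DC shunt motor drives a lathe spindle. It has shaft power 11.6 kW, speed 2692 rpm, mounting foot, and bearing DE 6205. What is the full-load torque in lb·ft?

ω = 2π × 2692/60 = 281.9 rad/s
τ = P/ω = 11600/281.9 = 41.15 N·m
In lb·ft: 41.15/1.356 = 30.3 lb·ft

30.3 lb·ft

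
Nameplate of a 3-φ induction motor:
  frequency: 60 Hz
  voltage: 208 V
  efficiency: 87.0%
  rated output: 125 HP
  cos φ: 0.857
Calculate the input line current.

P_out = 125 × 746 = 93250 W
P_in = P_out / η = 93250 / 0.870 = 107184 W
I_L = P_in / (√3·V_L·cosφ) = 107184 / (1.732 × 208 × 0.857) = 347 A

347 A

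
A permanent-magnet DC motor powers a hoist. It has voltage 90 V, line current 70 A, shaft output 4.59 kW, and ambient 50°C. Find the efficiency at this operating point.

72.9 %

P_out = 4.59 kW = 4590 W
P_in = V·I = 90 × 70 = 6300 W
η = P_out / P_in = 4590 / 6300 = 0.729 = 72.9%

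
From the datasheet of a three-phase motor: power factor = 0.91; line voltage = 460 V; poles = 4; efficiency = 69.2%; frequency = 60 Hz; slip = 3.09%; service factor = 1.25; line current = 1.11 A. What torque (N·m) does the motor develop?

3.05 N·m

P_in = √3·V·I·cosφ = 1.732 × 460 × 1.11 × 0.91 = 805 W
P_out = η·P_in = 0.692 × 805 = 557 W
n_s = 120×60/4 = 1800 rpm; n = 1800×(1−0.0309) = 1744 rpm
ω = 2π×1744/60 = 182.6 rad/s
τ = P_out/ω = 557/182.6 = 3.05 N·m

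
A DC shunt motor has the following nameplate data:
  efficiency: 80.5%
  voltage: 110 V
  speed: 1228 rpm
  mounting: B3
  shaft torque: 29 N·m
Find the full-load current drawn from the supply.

ω = 2π×1228/60 = 128.6 rad/s; P_out = τω = 29 × 128.6 = 3729 W
P_in = P_out / η = 3729 / 0.805 = 4632 W
I = P_in / V = 4632 / 110 = 42.1 A

42.1 A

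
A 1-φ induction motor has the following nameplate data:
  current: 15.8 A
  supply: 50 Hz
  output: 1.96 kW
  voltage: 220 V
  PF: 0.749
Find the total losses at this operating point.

644 W

P_in = V·I·cosφ = 220×15.8×0.749 = 2604 W
P_out = 1960 W
Losses = P_in − P_out = 2604 − 1960 = 644 W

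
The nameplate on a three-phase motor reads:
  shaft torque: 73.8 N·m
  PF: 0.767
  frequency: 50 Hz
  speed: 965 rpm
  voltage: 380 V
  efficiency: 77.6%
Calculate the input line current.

ω = 2π×965/60 = 101.1 rad/s; P_out = τω = 73.8 × 101.1 = 7461 W
P_in = P_out / η = 7461 / 0.776 = 9615 W
I_L = P_in / (√3·V_L·cosφ) = 9615 / (1.732 × 380 × 0.767) = 19 A

19 A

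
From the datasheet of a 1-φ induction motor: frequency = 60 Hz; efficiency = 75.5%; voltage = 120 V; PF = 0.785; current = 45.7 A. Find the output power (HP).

4.36 HP

P_in = V·I·cosφ = 120 × 45.7 × 0.785 = 4305 W
P_out = η·P_in = 0.755 × 4305 = 3250 W
= 3250/746 = 4.36 HP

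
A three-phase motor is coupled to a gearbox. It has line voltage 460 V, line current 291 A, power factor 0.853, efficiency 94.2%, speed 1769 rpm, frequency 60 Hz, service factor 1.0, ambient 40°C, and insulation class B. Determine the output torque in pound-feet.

742 lb·ft

P_in = √3·V·I·cosφ = 1.732 × 460 × 291 × 0.853 = 197764 W
P_out = η·P_in = 0.942 × 197764 = 186294 W
n = 1769 rpm
ω = 2π×1769/60 = 185.2 rad/s
τ = P_out/ω = 186294/185.2 = 1006 N·m
In lb·ft: 1006/1.356 = 742 lb·ft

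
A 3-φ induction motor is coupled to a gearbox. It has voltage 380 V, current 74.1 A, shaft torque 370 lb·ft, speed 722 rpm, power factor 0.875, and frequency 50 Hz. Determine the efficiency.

88.9 %

τ = 370 lb·ft × 1.356 = 501.7 N·m
ω = 2π × 722/60 = 75.61 rad/s; P_out = τω = 501.7 × 75.61 = 37934 W
P_in = √3·V_L·I_L·cosφ = 1.732 × 380 × 74.1 × 0.875 = 42673 W
η = P_out / P_in = 37934 / 42673 = 0.889 = 88.9%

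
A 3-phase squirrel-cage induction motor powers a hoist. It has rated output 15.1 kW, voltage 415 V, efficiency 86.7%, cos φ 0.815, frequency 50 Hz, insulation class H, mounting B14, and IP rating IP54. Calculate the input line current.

29.7 A

P_out = 15.1 kW = 15100 W
P_in = P_out / η = 15100 / 0.867 = 17416 W
I_L = P_in / (√3·V_L·cosφ) = 17416 / (1.732 × 415 × 0.815) = 29.7 A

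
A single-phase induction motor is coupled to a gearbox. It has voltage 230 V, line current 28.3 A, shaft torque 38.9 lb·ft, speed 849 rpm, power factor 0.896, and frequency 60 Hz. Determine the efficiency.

τ = 38.9 lb·ft × 1.356 = 52.75 N·m
ω = 2π × 849/60 = 88.91 rad/s; P_out = τω = 52.75 × 88.91 = 4690 W
P_in = V·I·cosφ = 230 × 28.3 × 0.896 = 5832 W
η = P_out / P_in = 4690 / 5832 = 0.804 = 80.4%

80.4 %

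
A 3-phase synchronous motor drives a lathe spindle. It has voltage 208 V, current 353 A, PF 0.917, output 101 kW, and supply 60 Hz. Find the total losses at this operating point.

P_in = √3·V·I·cosφ = 1.732×208×353×0.917 = 116615 W
P_out = 101000 W
Losses = P_in − P_out = 116615 − 101000 = 15615 W

15600 W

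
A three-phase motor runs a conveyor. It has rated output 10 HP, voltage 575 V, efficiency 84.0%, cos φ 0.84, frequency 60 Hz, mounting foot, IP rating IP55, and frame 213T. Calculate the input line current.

10.6 A

P_out = 10 × 746 = 7460 W
P_in = P_out / η = 7460 / 0.840 = 8881 W
I_L = P_in / (√3·V_L·cosφ) = 8881 / (1.732 × 575 × 0.84) = 10.6 A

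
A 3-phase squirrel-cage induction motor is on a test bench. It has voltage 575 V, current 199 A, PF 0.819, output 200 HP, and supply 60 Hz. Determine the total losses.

P_in = √3·V·I·cosφ = 1.732×575×199×0.819 = 162313 W
P_out = 200×746 = 149200 W
Losses = P_in − P_out = 162313 − 149200 = 13113 W

13100 W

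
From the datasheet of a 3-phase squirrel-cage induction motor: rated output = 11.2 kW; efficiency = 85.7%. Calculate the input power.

13.1 kW

P_out = 11200 W
P_in = P_out/η = 11200/0.857 = 13069 W = 13.1 kW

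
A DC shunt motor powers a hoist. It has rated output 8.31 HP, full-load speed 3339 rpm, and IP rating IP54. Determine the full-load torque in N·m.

P_out = 8.31 × 746 = 6199 W
ω = 2π × 3339/60 = 349.7 rad/s
τ = P_out/ω = 6199/349.7 = 17.7 N·m

17.7 N·m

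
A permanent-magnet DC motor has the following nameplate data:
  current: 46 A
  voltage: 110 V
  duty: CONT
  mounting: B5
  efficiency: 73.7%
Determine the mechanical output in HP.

5 HP

P_in = V·I = 110 × 46 = 5060 W
P_out = η·P_in = 0.737 × 5060 = 3729 W
= 3729/746 = 5 HP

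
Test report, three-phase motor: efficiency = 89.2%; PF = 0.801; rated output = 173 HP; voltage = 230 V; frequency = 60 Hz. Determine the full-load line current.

453 A

P_out = 173 × 746 = 129058 W
P_in = P_out / η = 129058 / 0.892 = 144684 W
I_L = P_in / (√3·V_L·cosφ) = 144684 / (1.732 × 230 × 0.801) = 453 A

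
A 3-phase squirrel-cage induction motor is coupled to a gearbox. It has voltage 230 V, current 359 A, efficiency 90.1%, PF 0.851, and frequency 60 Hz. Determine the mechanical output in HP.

147 HP

P_in = √3·V·I·cosφ = 1.732 × 230 × 359 × 0.851 = 121703 W
P_out = η·P_in = 0.901 × 121703 = 109654 W
= 109654/746 = 147 HP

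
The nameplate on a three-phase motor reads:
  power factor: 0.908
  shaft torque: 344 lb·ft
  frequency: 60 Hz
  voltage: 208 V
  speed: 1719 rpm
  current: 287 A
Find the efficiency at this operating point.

89.4 %

τ = 344 lb·ft × 1.356 = 466.5 N·m
ω = 2π × 1719/60 = 180 rad/s; P_out = τω = 466.5 × 180 = 83970 W
P_in = √3·V_L·I_L·cosφ = 1.732 × 208 × 287 × 0.908 = 93881 W
η = P_out / P_in = 83970 / 93881 = 0.894 = 89.4%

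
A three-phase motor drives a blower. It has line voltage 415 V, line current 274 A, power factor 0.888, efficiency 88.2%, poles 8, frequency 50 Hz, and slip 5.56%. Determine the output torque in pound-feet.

1530 lb·ft

P_in = √3·V·I·cosφ = 1.732 × 415 × 274 × 0.888 = 174888 W
P_out = η·P_in = 0.882 × 174888 = 154251 W
n_s = 120×50/8 = 750 rpm; n = 750×(1−0.0556) = 708 rpm
ω = 2π×708/60 = 74.14 rad/s
τ = P_out/ω = 154251/74.14 = 2081 N·m
In lb·ft: 2081/1.356 = 1530 lb·ft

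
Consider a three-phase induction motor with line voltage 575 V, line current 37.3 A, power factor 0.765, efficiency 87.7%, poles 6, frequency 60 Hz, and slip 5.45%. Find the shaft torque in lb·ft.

P_in = √3·V·I·cosφ = 1.732 × 575 × 37.3 × 0.765 = 28418 W
P_out = η·P_in = 0.877 × 28418 = 24923 W
n_s = 120×60/6 = 1200 rpm; n = 1200×(1−0.0545) = 1135 rpm
ω = 2π×1135/60 = 118.9 rad/s
τ = P_out/ω = 24923/118.9 = 209.6 N·m
In lb·ft: 209.6/1.356 = 155 lb·ft

155 lb·ft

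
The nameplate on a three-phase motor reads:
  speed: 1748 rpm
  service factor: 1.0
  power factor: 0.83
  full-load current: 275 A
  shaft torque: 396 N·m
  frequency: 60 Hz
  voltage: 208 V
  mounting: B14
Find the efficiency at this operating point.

ω = 2π × 1748/60 = 183.1 rad/s; P_out = τω = 396 × 183.1 = 72508 W
P_in = √3·V_L·I_L·cosφ = 1.732 × 208 × 275 × 0.83 = 82228 W
η = P_out / P_in = 72508 / 82228 = 0.882 = 88.2%

88.2 %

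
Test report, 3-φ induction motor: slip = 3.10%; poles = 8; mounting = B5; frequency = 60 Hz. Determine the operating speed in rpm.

n_s = 120f/p = 120×60/8 = 900 rpm
n = n_s(1 − s) = 900 × (1 − 0.031) = 872 rpm

872 rpm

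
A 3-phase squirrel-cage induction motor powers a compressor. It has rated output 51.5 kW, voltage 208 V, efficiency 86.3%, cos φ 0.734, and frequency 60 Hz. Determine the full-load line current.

226 A

P_out = 51.5 kW = 51500 W
P_in = P_out / η = 51500 / 0.863 = 59676 W
I_L = P_in / (√3·V_L·cosφ) = 59676 / (1.732 × 208 × 0.734) = 226 A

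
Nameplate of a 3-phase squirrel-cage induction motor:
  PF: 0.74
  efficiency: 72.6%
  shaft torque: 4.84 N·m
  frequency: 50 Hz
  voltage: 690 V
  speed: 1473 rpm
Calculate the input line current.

1.16 A

ω = 2π×1473/60 = 154.3 rad/s; P_out = τω = 4.84 × 154.3 = 747 W
P_in = P_out / η = 747 / 0.726 = 1029 W
I_L = P_in / (√3·V_L·cosφ) = 1029 / (1.732 × 690 × 0.74) = 1.16 A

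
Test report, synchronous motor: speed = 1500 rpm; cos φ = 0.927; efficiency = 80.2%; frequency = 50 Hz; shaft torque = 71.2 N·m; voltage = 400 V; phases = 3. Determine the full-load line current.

ω = 2π×1500/60 = 157.1 rad/s; P_out = τω = 71.2 × 157.1 = 11186 W
P_in = P_out / η = 11186 / 0.802 = 13948 W
I_L = P_in / (√3·V_L·cosφ) = 13948 / (1.732 × 400 × 0.927) = 21.7 A

21.7 A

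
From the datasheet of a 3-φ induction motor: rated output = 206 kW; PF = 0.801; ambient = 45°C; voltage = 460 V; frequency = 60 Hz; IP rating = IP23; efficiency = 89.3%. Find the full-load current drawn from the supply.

361 A

P_out = 206 kW = 206000 W
P_in = P_out / η = 206000 / 0.893 = 230683 W
I_L = P_in / (√3·V_L·cosφ) = 230683 / (1.732 × 460 × 0.801) = 361 A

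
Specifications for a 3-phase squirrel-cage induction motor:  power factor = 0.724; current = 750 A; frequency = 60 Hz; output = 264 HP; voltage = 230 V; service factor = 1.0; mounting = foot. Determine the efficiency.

91.0 %

P_out = 264 × 746 = 196944 W
P_in = √3·V_L·I_L·cosφ = 1.732 × 230 × 750 × 0.724 = 216309 W
η = P_out / P_in = 196944 / 216309 = 0.910 = 91.0%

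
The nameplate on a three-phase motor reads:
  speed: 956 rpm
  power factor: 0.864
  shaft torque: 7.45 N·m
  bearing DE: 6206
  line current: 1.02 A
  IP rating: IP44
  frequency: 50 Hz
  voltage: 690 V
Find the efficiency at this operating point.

ω = 2π × 956/60 = 100.1 rad/s; P_out = τω = 7.45 × 100.1 = 746 W
P_in = √3·V_L·I_L·cosφ = 1.732 × 690 × 1.02 × 0.864 = 1053 W
η = P_out / P_in = 746 / 1053 = 0.708 = 70.8%

70.8 %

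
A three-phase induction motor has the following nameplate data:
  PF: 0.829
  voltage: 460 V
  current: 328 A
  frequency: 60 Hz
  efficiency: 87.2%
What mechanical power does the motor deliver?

P_in = √3·V·I·cosφ = 1.732 × 460 × 328 × 0.829 = 216638 W
P_out = η·P_in = 0.872 × 216638 = 188908 W

189 kW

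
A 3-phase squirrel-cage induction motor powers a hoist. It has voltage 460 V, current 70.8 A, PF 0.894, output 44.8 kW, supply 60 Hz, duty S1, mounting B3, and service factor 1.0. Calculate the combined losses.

5.63 kW

P_in = √3·V·I·cosφ = 1.732×460×70.8×0.894 = 50429 W
P_out = 44800 W
Losses = P_in − P_out = 50429 − 44800 = 5629 W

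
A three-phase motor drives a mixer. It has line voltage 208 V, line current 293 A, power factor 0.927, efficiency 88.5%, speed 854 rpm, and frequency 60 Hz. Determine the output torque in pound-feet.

714 lb·ft

P_in = √3·V·I·cosφ = 1.732 × 208 × 293 × 0.927 = 97849 W
P_out = η·P_in = 0.885 × 97849 = 86596 W
n = 854 rpm
ω = 2π×854/60 = 89.43 rad/s
τ = P_out/ω = 86596/89.43 = 968.3 N·m
In lb·ft: 968.3/1.356 = 714 lb·ft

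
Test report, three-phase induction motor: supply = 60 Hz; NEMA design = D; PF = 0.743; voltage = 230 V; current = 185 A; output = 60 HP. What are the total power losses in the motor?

10 kW

P_in = √3·V·I·cosφ = 1.732×230×185×0.743 = 54757 W
P_out = 60×746 = 44760 W
Losses = P_in − P_out = 54757 − 44760 = 9997 W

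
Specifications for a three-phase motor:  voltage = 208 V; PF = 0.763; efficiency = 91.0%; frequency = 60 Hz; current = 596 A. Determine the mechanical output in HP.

P_in = √3·V·I·cosφ = 1.732 × 208 × 596 × 0.763 = 163826 W
P_out = η·P_in = 0.91 × 163826 = 149082 W
= 149082/746 = 200 HP

200 HP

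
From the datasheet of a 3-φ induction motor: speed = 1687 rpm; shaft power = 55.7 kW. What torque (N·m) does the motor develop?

315 N·m

ω = 2π × 1687/60 = 176.7 rad/s
τ = P/ω = 55700/176.7 = 315 N·m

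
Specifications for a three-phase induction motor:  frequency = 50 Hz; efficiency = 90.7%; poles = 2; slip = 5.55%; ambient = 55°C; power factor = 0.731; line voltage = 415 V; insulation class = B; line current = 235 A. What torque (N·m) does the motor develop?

P_in = √3·V·I·cosφ = 1.732 × 415 × 235 × 0.731 = 123476 W
P_out = η·P_in = 0.907 × 123476 = 111993 W
n_s = 120×50/2 = 3000 rpm; n = 3000×(1−0.0555) = 2834 rpm
ω = 2π×2834/60 = 296.8 rad/s
τ = P_out/ω = 111993/296.8 = 377 N·m

377 N·m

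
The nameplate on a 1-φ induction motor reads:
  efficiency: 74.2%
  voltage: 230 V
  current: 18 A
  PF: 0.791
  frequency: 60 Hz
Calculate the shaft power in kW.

2.43 kW

P_in = V·I·cosφ = 230 × 18 × 0.791 = 3275 W
P_out = η·P_in = 0.742 × 3275 = 2430 W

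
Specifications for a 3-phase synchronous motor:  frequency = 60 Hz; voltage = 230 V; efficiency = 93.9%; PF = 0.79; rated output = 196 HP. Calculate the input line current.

495 A

P_out = 196 × 746 = 146216 W
P_in = P_out / η = 146216 / 0.939 = 155715 W
I_L = P_in / (√3·V_L·cosφ) = 155715 / (1.732 × 230 × 0.79) = 495 A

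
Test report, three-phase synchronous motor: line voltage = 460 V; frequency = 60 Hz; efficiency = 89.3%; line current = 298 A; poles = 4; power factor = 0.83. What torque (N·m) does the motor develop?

934 N·m

P_in = √3·V·I·cosφ = 1.732 × 460 × 298 × 0.83 = 197061 W
P_out = η·P_in = 0.893 × 197061 = 175975 W
n = n_s = 120×60/4 = 1800 rpm (synchronous)
ω = 2π×1800/60 = 188.5 rad/s
τ = P_out/ω = 175975/188.5 = 934 N·m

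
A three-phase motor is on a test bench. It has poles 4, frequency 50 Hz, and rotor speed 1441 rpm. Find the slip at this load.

n_s = 120f/p = 120×50/4 = 1500 rpm
s = (n_s − n)/n_s = (1500 − 1441)/1500 = 0.0393

3.93 %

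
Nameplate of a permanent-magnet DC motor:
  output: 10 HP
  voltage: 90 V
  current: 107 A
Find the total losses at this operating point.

P_in = V·I = 90×107 = 9630 W
P_out = 10×746 = 7460 W
Losses = P_in − P_out = 9630 − 7460 = 2170 W

2.17 kW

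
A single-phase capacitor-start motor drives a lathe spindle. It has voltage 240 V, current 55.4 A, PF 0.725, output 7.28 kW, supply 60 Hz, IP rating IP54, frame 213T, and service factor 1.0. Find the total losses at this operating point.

2360 W

P_in = V·I·cosφ = 240×55.4×0.725 = 9640 W
P_out = 7280 W
Losses = P_in − P_out = 9640 − 7280 = 2360 W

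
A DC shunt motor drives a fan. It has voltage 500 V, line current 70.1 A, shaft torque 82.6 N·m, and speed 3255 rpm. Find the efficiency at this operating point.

80.3 %

ω = 2π × 3255/60 = 340.9 rad/s; P_out = τω = 82.6 × 340.9 = 28158 W
P_in = V·I = 500 × 70.1 = 35050 W
η = P_out / P_in = 28158 / 35050 = 0.803 = 80.3%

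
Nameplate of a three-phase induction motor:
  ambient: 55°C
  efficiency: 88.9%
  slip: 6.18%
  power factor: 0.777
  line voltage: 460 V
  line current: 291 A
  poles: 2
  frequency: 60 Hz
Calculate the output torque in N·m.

P_in = √3·V·I·cosφ = 1.732 × 460 × 291 × 0.777 = 180144 W
P_out = η·P_in = 0.889 × 180144 = 160148 W
n_s = 120×60/2 = 3600 rpm; n = 3600×(1−0.0618) = 3378 rpm
ω = 2π×3378/60 = 353.7 rad/s
τ = P_out/ω = 160148/353.7 = 453 N·m

453 N·m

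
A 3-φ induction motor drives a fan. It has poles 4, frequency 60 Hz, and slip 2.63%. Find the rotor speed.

1753 rpm

n_s = 120f/p = 120×60/4 = 1800 rpm
n = n_s(1 − s) = 1800 × (1 − 0.0263) = 1753 rpm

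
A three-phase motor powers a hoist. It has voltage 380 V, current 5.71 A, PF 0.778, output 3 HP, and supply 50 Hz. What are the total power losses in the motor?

P_in = √3·V·I·cosφ = 1.732×380×5.71×0.778 = 2924 W
P_out = 3×746 = 2238 W
Losses = P_in − P_out = 2924 − 2238 = 686 W

686 W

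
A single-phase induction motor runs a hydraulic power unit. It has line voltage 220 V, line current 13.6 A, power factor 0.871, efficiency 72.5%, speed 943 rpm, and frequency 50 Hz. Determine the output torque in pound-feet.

P_in = V·I·cosφ = 220 × 13.6 × 0.871 = 2606 W
P_out = η·P_in = 0.725 × 2606 = 1889 W
n = 943 rpm
ω = 2π×943/60 = 98.75 rad/s
τ = P_out/ω = 1889/98.75 = 19.13 N·m
In lb·ft: 19.13/1.356 = 14.1 lb·ft

14.1 lb·ft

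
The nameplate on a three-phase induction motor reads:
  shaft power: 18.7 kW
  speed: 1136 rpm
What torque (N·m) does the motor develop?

157 N·m

ω = 2π × 1136/60 = 119 rad/s
τ = P/ω = 18700/119 = 157 N·m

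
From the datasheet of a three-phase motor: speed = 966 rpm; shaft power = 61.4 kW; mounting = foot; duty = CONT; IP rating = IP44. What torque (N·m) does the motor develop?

ω = 2π × 966/60 = 101.2 rad/s
τ = P/ω = 61400/101.2 = 607 N·m

607 N·m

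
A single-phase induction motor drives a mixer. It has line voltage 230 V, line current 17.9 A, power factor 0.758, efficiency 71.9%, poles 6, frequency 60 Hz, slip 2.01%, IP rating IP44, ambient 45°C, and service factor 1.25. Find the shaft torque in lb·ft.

P_in = V·I·cosφ = 230 × 17.9 × 0.758 = 3121 W
P_out = η·P_in = 0.719 × 3121 = 2244 W
n_s = 120×60/6 = 1200 rpm; n = 1200×(1−0.0201) = 1176 rpm
ω = 2π×1176/60 = 123.2 rad/s
τ = P_out/ω = 2244/123.2 = 18.21 N·m
In lb·ft: 18.21/1.356 = 13.4 lb·ft

13.4 lb·ft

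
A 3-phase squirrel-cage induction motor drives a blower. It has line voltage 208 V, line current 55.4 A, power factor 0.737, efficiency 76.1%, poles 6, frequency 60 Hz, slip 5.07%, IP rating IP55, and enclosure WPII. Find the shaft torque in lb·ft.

P_in = √3·V·I·cosφ = 1.732 × 208 × 55.4 × 0.737 = 14709 W
P_out = η·P_in = 0.761 × 14709 = 11194 W
n_s = 120×60/6 = 1200 rpm; n = 1200×(1−0.0507) = 1139 rpm
ω = 2π×1139/60 = 119.3 rad/s
τ = P_out/ω = 11194/119.3 = 93.83 N·m
In lb·ft: 93.83/1.356 = 69.2 lb·ft

69.2 lb·ft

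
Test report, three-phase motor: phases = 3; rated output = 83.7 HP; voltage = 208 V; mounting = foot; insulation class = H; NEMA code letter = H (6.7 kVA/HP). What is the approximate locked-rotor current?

S_LR = 6.7 × 83.7 = 560.79 kVA
I_LR = S_LR/(√3·V_L) = 560790/(1.732×208) = 1560 A

1560 A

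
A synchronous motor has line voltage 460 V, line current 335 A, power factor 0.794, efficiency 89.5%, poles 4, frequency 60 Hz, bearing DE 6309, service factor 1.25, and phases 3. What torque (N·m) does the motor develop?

1010 N·m

P_in = √3·V·I·cosφ = 1.732 × 460 × 335 × 0.794 = 211920 W
P_out = η·P_in = 0.895 × 211920 = 189668 W
n = n_s = 120×60/4 = 1800 rpm (synchronous)
ω = 2π×1800/60 = 188.5 rad/s
τ = P_out/ω = 189668/188.5 = 1010 N·m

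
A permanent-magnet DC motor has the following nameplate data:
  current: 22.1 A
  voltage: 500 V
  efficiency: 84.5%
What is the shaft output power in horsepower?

P_in = V·I = 500 × 22.1 = 11050 W
P_out = η·P_in = 0.845 × 11050 = 9337 W
= 9337/746 = 12.5 HP

12.5 HP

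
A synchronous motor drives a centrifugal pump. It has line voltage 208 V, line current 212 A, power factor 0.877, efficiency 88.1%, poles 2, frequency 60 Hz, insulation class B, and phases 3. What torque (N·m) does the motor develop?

157 N·m

P_in = √3·V·I·cosφ = 1.732 × 208 × 212 × 0.877 = 66980 W
P_out = η·P_in = 0.881 × 66980 = 59009 W
n = n_s = 120×60/2 = 3600 rpm (synchronous)
ω = 2π×3600/60 = 377 rad/s
τ = P_out/ω = 59009/377 = 157 N·m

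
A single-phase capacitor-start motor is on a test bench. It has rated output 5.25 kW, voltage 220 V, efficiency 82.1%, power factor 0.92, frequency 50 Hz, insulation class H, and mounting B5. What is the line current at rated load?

31.6 A

P_out = 5.25 kW = 5250 W
P_in = P_out / η = 5250 / 0.821 = 6395 W
I = P_in / (V·cosφ) = 6395 / (220 × 0.92) = 31.6 A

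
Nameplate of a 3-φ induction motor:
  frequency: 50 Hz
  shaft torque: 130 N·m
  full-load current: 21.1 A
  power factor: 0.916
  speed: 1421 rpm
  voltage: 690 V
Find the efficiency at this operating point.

83.7 %

ω = 2π × 1421/60 = 148.8 rad/s; P_out = τω = 130 × 148.8 = 19344 W
P_in = √3·V_L·I_L·cosφ = 1.732 × 690 × 21.1 × 0.916 = 23098 W
η = P_out / P_in = 19344 / 23098 = 0.837 = 83.7%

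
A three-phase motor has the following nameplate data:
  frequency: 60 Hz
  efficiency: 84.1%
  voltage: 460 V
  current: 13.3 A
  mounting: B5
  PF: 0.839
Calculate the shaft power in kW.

7.48 kW

P_in = √3·V·I·cosφ = 1.732 × 460 × 13.3 × 0.839 = 8890 W
P_out = η·P_in = 0.841 × 8890 = 7476 W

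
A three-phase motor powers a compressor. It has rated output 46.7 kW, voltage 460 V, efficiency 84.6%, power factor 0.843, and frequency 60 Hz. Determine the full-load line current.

82.2 A

P_out = 46.7 kW = 46700 W
P_in = P_out / η = 46700 / 0.846 = 55201 W
I_L = P_in / (√3·V_L·cosφ) = 55201 / (1.732 × 460 × 0.843) = 82.2 A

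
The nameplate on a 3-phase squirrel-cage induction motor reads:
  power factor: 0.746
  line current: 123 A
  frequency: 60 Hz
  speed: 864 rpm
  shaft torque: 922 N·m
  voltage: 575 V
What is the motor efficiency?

ω = 2π × 864/60 = 90.48 rad/s; P_out = τω = 922 × 90.48 = 83423 W
P_in = √3·V_L·I_L·cosφ = 1.732 × 575 × 123 × 0.746 = 91382 W
η = P_out / P_in = 83423 / 91382 = 0.913 = 91.3%

91.3 %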